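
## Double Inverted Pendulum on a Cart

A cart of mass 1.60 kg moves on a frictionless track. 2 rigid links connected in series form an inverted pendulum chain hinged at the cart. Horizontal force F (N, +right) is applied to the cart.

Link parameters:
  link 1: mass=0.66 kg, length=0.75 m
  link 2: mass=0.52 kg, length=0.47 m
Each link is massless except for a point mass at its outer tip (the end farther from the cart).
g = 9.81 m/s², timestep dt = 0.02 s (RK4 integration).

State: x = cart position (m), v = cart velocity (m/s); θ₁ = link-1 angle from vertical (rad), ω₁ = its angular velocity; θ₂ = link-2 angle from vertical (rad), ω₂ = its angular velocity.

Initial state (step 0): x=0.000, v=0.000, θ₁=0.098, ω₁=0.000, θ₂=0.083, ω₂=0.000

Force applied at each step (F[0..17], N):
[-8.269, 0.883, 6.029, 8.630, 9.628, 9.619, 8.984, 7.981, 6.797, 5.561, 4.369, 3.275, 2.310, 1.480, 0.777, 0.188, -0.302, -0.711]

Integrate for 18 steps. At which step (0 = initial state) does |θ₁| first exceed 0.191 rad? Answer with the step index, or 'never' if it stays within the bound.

apply F[0]=-8.269 → step 1: x=-0.001, v=-0.117, θ₁=0.100, ω₁=0.184, θ₂=0.083, ω₂=-0.011
apply F[1]=+0.883 → step 2: x=-0.004, v=-0.120, θ₁=0.104, ω₁=0.219, θ₂=0.083, ω₂=-0.025
apply F[2]=+6.029 → step 3: x=-0.005, v=-0.060, θ₁=0.108, ω₁=0.172, θ₂=0.082, ω₂=-0.043
apply F[3]=+8.630 → step 4: x=-0.006, v=0.031, θ₁=0.110, ω₁=0.085, θ₂=0.081, ω₂=-0.065
apply F[4]=+9.628 → step 5: x=-0.004, v=0.134, θ₁=0.111, ω₁=-0.016, θ₂=0.079, ω₂=-0.089
apply F[5]=+9.619 → step 6: x=-0.000, v=0.238, θ₁=0.110, ω₁=-0.117, θ₂=0.077, ω₂=-0.114
apply F[6]=+8.984 → step 7: x=0.005, v=0.334, θ₁=0.106, ω₁=-0.209, θ₂=0.075, ω₂=-0.139
apply F[7]=+7.981 → step 8: x=0.013, v=0.418, θ₁=0.101, ω₁=-0.287, θ₂=0.072, ω₂=-0.163
apply F[8]=+6.797 → step 9: x=0.022, v=0.489, θ₁=0.095, ω₁=-0.349, θ₂=0.068, ω₂=-0.185
apply F[9]=+5.561 → step 10: x=0.032, v=0.545, θ₁=0.088, ω₁=-0.395, θ₂=0.064, ω₂=-0.204
apply F[10]=+4.369 → step 11: x=0.044, v=0.587, θ₁=0.079, ω₁=-0.425, θ₂=0.060, ω₂=-0.220
apply F[11]=+3.275 → step 12: x=0.056, v=0.617, θ₁=0.071, ω₁=-0.442, θ₂=0.056, ω₂=-0.232
apply F[12]=+2.310 → step 13: x=0.068, v=0.637, θ₁=0.062, ω₁=-0.448, θ₂=0.051, ω₂=-0.242
apply F[13]=+1.480 → step 14: x=0.081, v=0.647, θ₁=0.053, ω₁=-0.444, θ₂=0.046, ω₂=-0.249
apply F[14]=+0.777 → step 15: x=0.094, v=0.650, θ₁=0.044, ω₁=-0.434, θ₂=0.041, ω₂=-0.253
apply F[15]=+0.188 → step 16: x=0.107, v=0.647, θ₁=0.036, ω₁=-0.419, θ₂=0.036, ω₂=-0.254
apply F[16]=-0.302 → step 17: x=0.120, v=0.638, θ₁=0.028, ω₁=-0.400, θ₂=0.031, ω₂=-0.253
apply F[17]=-0.711 → step 18: x=0.133, v=0.626, θ₁=0.020, ω₁=-0.379, θ₂=0.026, ω₂=-0.249
max |θ₁| = 0.111 ≤ 0.191 over all 19 states.

Answer: never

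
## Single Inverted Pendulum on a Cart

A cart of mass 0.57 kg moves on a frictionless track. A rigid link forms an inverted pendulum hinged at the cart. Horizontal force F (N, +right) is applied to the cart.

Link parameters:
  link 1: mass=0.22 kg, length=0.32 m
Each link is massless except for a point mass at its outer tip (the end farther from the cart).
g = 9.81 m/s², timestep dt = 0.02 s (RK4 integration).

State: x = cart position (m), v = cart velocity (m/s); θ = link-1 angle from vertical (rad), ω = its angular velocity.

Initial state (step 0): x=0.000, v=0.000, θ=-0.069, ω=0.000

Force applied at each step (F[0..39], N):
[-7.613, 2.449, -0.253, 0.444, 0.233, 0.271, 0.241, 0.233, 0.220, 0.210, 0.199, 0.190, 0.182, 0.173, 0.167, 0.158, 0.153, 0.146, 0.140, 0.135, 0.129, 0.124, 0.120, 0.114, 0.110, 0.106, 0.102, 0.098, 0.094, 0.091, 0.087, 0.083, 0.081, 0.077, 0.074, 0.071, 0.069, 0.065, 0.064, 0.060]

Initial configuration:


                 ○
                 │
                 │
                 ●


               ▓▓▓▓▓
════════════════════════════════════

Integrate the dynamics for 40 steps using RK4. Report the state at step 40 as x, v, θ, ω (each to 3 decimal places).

Answer: x=-0.053, v=-0.001, θ=0.008, ω=-0.014

Derivation:
apply F[0]=-7.613 → step 1: x=-0.003, v=-0.262, θ=-0.061, ω=0.775
apply F[1]=+2.449 → step 2: x=-0.007, v=-0.172, θ=-0.049, ω=0.461
apply F[2]=-0.253 → step 3: x=-0.010, v=-0.177, θ=-0.040, ω=0.451
apply F[3]=+0.444 → step 4: x=-0.014, v=-0.159, θ=-0.032, ω=0.373
apply F[4]=+0.233 → step 5: x=-0.017, v=-0.149, θ=-0.025, ω=0.323
apply F[5]=+0.271 → step 6: x=-0.020, v=-0.138, θ=-0.019, ω=0.275
apply F[6]=+0.241 → step 7: x=-0.022, v=-0.128, θ=-0.014, ω=0.235
apply F[7]=+0.233 → step 8: x=-0.025, v=-0.119, θ=-0.009, ω=0.200
apply F[8]=+0.220 → step 9: x=-0.027, v=-0.111, θ=-0.005, ω=0.170
apply F[9]=+0.210 → step 10: x=-0.029, v=-0.103, θ=-0.002, ω=0.144
apply F[10]=+0.199 → step 11: x=-0.031, v=-0.096, θ=0.000, ω=0.121
apply F[11]=+0.190 → step 12: x=-0.033, v=-0.089, θ=0.003, ω=0.101
apply F[12]=+0.182 → step 13: x=-0.035, v=-0.083, θ=0.004, ω=0.084
apply F[13]=+0.173 → step 14: x=-0.036, v=-0.078, θ=0.006, ω=0.070
apply F[14]=+0.167 → step 15: x=-0.038, v=-0.072, θ=0.007, ω=0.057
apply F[15]=+0.158 → step 16: x=-0.039, v=-0.067, θ=0.008, ω=0.046
apply F[16]=+0.153 → step 17: x=-0.041, v=-0.063, θ=0.009, ω=0.037
apply F[17]=+0.146 → step 18: x=-0.042, v=-0.058, θ=0.010, ω=0.029
apply F[18]=+0.140 → step 19: x=-0.043, v=-0.054, θ=0.010, ω=0.022
apply F[19]=+0.135 → step 20: x=-0.044, v=-0.050, θ=0.011, ω=0.016
apply F[20]=+0.129 → step 21: x=-0.045, v=-0.046, θ=0.011, ω=0.011
apply F[21]=+0.124 → step 22: x=-0.046, v=-0.043, θ=0.011, ω=0.007
apply F[22]=+0.120 → step 23: x=-0.047, v=-0.039, θ=0.011, ω=0.003
apply F[23]=+0.114 → step 24: x=-0.047, v=-0.036, θ=0.011, ω=-0.000
apply F[24]=+0.110 → step 25: x=-0.048, v=-0.033, θ=0.011, ω=-0.003
apply F[25]=+0.106 → step 26: x=-0.049, v=-0.030, θ=0.011, ω=-0.005
apply F[26]=+0.102 → step 27: x=-0.049, v=-0.028, θ=0.011, ω=-0.007
apply F[27]=+0.098 → step 28: x=-0.050, v=-0.025, θ=0.011, ω=-0.008
apply F[28]=+0.094 → step 29: x=-0.050, v=-0.023, θ=0.011, ω=-0.010
apply F[29]=+0.091 → step 30: x=-0.051, v=-0.020, θ=0.010, ω=-0.011
apply F[30]=+0.087 → step 31: x=-0.051, v=-0.018, θ=0.010, ω=-0.012
apply F[31]=+0.083 → step 32: x=-0.052, v=-0.016, θ=0.010, ω=-0.012
apply F[32]=+0.081 → step 33: x=-0.052, v=-0.014, θ=0.010, ω=-0.013
apply F[33]=+0.077 → step 34: x=-0.052, v=-0.012, θ=0.009, ω=-0.013
apply F[34]=+0.074 → step 35: x=-0.052, v=-0.010, θ=0.009, ω=-0.013
apply F[35]=+0.071 → step 36: x=-0.052, v=-0.008, θ=0.009, ω=-0.014
apply F[36]=+0.069 → step 37: x=-0.053, v=-0.006, θ=0.009, ω=-0.014
apply F[37]=+0.065 → step 38: x=-0.053, v=-0.005, θ=0.008, ω=-0.014
apply F[38]=+0.064 → step 39: x=-0.053, v=-0.003, θ=0.008, ω=-0.014
apply F[39]=+0.060 → step 40: x=-0.053, v=-0.001, θ=0.008, ω=-0.014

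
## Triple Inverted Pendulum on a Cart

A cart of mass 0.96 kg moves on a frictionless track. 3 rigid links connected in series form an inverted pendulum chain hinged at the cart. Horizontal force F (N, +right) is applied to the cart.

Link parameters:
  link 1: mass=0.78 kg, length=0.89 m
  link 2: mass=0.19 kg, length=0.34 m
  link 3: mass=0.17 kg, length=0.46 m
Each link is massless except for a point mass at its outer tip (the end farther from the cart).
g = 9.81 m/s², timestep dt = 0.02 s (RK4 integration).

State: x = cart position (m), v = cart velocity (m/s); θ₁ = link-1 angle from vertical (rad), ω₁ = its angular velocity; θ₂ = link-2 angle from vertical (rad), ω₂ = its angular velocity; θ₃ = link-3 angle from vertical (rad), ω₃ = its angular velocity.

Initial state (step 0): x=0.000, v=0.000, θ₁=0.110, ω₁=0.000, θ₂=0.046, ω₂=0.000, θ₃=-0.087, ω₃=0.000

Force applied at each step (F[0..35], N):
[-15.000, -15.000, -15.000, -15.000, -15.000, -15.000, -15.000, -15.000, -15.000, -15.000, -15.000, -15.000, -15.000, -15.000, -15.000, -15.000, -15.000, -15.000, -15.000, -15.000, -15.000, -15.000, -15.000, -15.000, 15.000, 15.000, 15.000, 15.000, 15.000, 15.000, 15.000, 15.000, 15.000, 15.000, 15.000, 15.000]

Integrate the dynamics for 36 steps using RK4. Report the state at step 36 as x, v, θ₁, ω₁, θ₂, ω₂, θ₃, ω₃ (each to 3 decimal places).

Answer: x=-1.125, v=2.453, θ₁=3.572, ω₁=6.640, θ₂=3.884, ω₂=13.134, θ₃=3.754, ω₃=22.556

Derivation:
apply F[0]=-15.000 → step 1: x=-0.003, v=-0.333, θ₁=0.114, ω₁=0.402, θ₂=0.046, ω₂=0.010, θ₃=-0.088, ω₃=-0.084
apply F[1]=-15.000 → step 2: x=-0.013, v=-0.666, θ₁=0.126, ω₁=0.805, θ₂=0.046, ω₂=0.014, θ₃=-0.090, ω₃=-0.165
apply F[2]=-15.000 → step 3: x=-0.030, v=-1.000, θ₁=0.146, ω₁=1.212, θ₂=0.047, ω₂=0.011, θ₃=-0.094, ω₃=-0.238
apply F[3]=-15.000 → step 4: x=-0.053, v=-1.332, θ₁=0.175, ω₁=1.621, θ₂=0.047, ω₂=-0.001, θ₃=-0.100, ω₃=-0.297
apply F[4]=-15.000 → step 5: x=-0.083, v=-1.660, θ₁=0.211, ω₁=2.030, θ₂=0.047, ω₂=-0.018, θ₃=-0.106, ω₃=-0.339
apply F[5]=-15.000 → step 6: x=-0.120, v=-1.980, θ₁=0.256, ω₁=2.433, θ₂=0.046, ω₂=-0.029, θ₃=-0.113, ω₃=-0.355
apply F[6]=-15.000 → step 7: x=-0.162, v=-2.285, θ₁=0.308, ω₁=2.822, θ₂=0.046, ω₂=-0.017, θ₃=-0.120, ω₃=-0.343
apply F[7]=-15.000 → step 8: x=-0.211, v=-2.571, θ₁=0.368, ω₁=3.188, θ₂=0.046, ω₂=0.040, θ₃=-0.127, ω₃=-0.298
apply F[8]=-15.000 → step 9: x=-0.265, v=-2.830, θ₁=0.436, ω₁=3.523, θ₂=0.048, ω₂=0.163, θ₃=-0.132, ω₃=-0.222
apply F[9]=-15.000 → step 10: x=-0.324, v=-3.058, θ₁=0.509, ω₁=3.822, θ₂=0.053, ω₂=0.373, θ₃=-0.135, ω₃=-0.117
apply F[10]=-15.000 → step 11: x=-0.387, v=-3.252, θ₁=0.588, ω₁=4.082, θ₂=0.063, ω₂=0.679, θ₃=-0.136, ω₃=0.015
apply F[11]=-15.000 → step 12: x=-0.454, v=-3.411, θ₁=0.672, ω₁=4.306, θ₂=0.081, ω₂=1.081, θ₃=-0.135, ω₃=0.171
apply F[12]=-15.000 → step 13: x=-0.523, v=-3.535, θ₁=0.760, ω₁=4.496, θ₂=0.107, ω₂=1.573, θ₃=-0.129, ω₃=0.354
apply F[13]=-15.000 → step 14: x=-0.595, v=-3.626, θ₁=0.852, ω₁=4.657, θ₂=0.144, ω₂=2.140, θ₃=-0.120, ω₃=0.567
apply F[14]=-15.000 → step 15: x=-0.668, v=-3.686, θ₁=0.946, ω₁=4.795, θ₂=0.193, ω₂=2.765, θ₃=-0.106, ω₃=0.821
apply F[15]=-15.000 → step 16: x=-0.742, v=-3.715, θ₁=1.043, ω₁=4.912, θ₂=0.255, ω₂=3.428, θ₃=-0.087, ω₃=1.127
apply F[16]=-15.000 → step 17: x=-0.817, v=-3.716, θ₁=1.143, ω₁=5.013, θ₂=0.330, ω₂=4.107, θ₃=-0.061, ω₃=1.505
apply F[17]=-15.000 → step 18: x=-0.891, v=-3.691, θ₁=1.244, ω₁=5.101, θ₂=0.419, ω₂=4.779, θ₃=-0.026, ω₃=1.975
apply F[18]=-15.000 → step 19: x=-0.964, v=-3.640, θ₁=1.347, ω₁=5.179, θ₂=0.521, ω₂=5.423, θ₃=0.019, ω₃=2.560
apply F[19]=-15.000 → step 20: x=-1.036, v=-3.564, θ₁=1.451, ω₁=5.251, θ₂=0.636, ω₂=6.014, θ₃=0.077, ω₃=3.282
apply F[20]=-15.000 → step 21: x=-1.106, v=-3.465, θ₁=1.557, ω₁=5.319, θ₂=0.761, ω₂=6.527, θ₃=0.151, ω₃=4.161
apply F[21]=-15.000 → step 22: x=-1.175, v=-3.342, θ₁=1.664, ω₁=5.387, θ₂=0.896, ω₂=6.932, θ₃=0.245, ω₃=5.212
apply F[22]=-15.000 → step 23: x=-1.240, v=-3.196, θ₁=1.772, ω₁=5.457, θ₂=1.038, ω₂=7.191, θ₃=0.361, ω₃=6.445
apply F[23]=-15.000 → step 24: x=-1.302, v=-3.026, θ₁=1.882, ω₁=5.533, θ₂=1.182, ω₂=7.263, θ₃=0.504, ω₃=7.860
apply F[24]=+15.000 → step 25: x=-1.357, v=-2.487, θ₁=1.995, ω₁=5.810, θ₂=1.322, ω₂=6.687, θ₃=0.672, ω₃=8.998
apply F[25]=+15.000 → step 26: x=-1.401, v=-1.895, θ₁=2.115, ω₁=6.149, θ₂=1.450, ω₂=6.070, θ₃=0.864, ω₃=10.232
apply F[26]=+15.000 → step 27: x=-1.433, v=-1.237, θ₁=2.242, ω₁=6.547, θ₂=1.565, ω₂=5.511, θ₃=1.082, ω₃=11.568
apply F[27]=+15.000 → step 28: x=-1.450, v=-0.505, θ₁=2.377, ω₁=6.990, θ₂=1.672, ω₂=5.252, θ₃=1.327, ω₃=12.938
apply F[28]=+15.000 → step 29: x=-1.453, v=0.298, θ₁=2.521, ω₁=7.445, θ₂=1.780, ω₂=5.771, θ₃=1.598, ω₃=14.109
apply F[29]=+15.000 → step 30: x=-1.438, v=1.137, θ₁=2.675, ω₁=7.854, θ₂=1.912, ω₂=7.679, θ₃=1.888, ω₃=14.689
apply F[30]=+15.000 → step 31: x=-1.407, v=1.949, θ₁=2.835, ω₁=8.120, θ₂=2.099, ω₂=11.256, θ₃=2.180, ω₃=14.408
apply F[31]=+15.000 → step 32: x=-1.361, v=2.641, θ₁=2.997, ω₁=8.087, θ₂=2.371, ω₂=16.072, θ₃=2.459, ω₃=13.425
apply F[32]=+15.000 → step 33: x=-1.303, v=3.091, θ₁=3.155, ω₁=7.644, θ₂=2.741, ω₂=20.582, θ₃=2.719, ω₃=12.847
apply F[33]=+15.000 → step 34: x=-1.240, v=3.166, θ₁=3.302, ω₁=7.037, θ₂=3.171, ω₂=21.629, θ₃=2.991, ω₃=14.914
apply F[34]=+15.000 → step 35: x=-1.179, v=2.902, θ₁=3.439, ω₁=6.709, θ₂=3.573, ω₂=18.085, θ₃=3.332, ω₃=19.218
apply F[35]=+15.000 → step 36: x=-1.125, v=2.453, θ₁=3.572, ω₁=6.640, θ₂=3.884, ω₂=13.134, θ₃=3.754, ω₃=22.556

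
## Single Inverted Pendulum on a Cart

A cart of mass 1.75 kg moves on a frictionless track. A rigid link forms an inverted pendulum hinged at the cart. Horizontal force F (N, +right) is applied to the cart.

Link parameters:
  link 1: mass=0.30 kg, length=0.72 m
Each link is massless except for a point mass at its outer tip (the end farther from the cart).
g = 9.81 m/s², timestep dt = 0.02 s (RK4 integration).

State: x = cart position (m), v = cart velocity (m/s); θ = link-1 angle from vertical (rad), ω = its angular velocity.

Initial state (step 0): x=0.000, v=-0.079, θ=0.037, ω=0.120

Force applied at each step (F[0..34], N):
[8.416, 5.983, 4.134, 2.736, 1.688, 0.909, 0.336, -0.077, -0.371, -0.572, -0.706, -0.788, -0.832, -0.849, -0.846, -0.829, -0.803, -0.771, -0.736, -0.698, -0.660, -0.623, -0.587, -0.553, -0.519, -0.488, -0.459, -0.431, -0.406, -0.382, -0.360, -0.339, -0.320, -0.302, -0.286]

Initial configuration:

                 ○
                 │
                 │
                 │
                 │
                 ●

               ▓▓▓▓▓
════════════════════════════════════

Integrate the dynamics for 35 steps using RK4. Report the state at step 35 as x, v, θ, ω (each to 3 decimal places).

apply F[0]=+8.416 → step 1: x=-0.001, v=0.016, θ=0.038, ω=-0.001
apply F[1]=+5.983 → step 2: x=0.000, v=0.083, θ=0.037, ω=-0.084
apply F[2]=+4.134 → step 3: x=0.002, v=0.129, θ=0.035, ω=-0.138
apply F[3]=+2.736 → step 4: x=0.005, v=0.159, θ=0.032, ω=-0.171
apply F[4]=+1.688 → step 5: x=0.009, v=0.177, θ=0.028, ω=-0.188
apply F[5]=+0.909 → step 6: x=0.012, v=0.187, θ=0.025, ω=-0.194
apply F[6]=+0.336 → step 7: x=0.016, v=0.190, θ=0.021, ω=-0.192
apply F[7]=-0.077 → step 8: x=0.020, v=0.188, θ=0.017, ω=-0.185
apply F[8]=-0.371 → step 9: x=0.024, v=0.184, θ=0.013, ω=-0.174
apply F[9]=-0.572 → step 10: x=0.027, v=0.177, θ=0.010, ω=-0.161
apply F[10]=-0.706 → step 11: x=0.031, v=0.168, θ=0.007, ω=-0.147
apply F[11]=-0.788 → step 12: x=0.034, v=0.159, θ=0.004, ω=-0.133
apply F[12]=-0.832 → step 13: x=0.037, v=0.150, θ=0.002, ω=-0.119
apply F[13]=-0.849 → step 14: x=0.040, v=0.140, θ=-0.001, ω=-0.105
apply F[14]=-0.846 → step 15: x=0.043, v=0.130, θ=-0.003, ω=-0.092
apply F[15]=-0.829 → step 16: x=0.045, v=0.121, θ=-0.004, ω=-0.080
apply F[16]=-0.803 → step 17: x=0.048, v=0.112, θ=-0.006, ω=-0.069
apply F[17]=-0.771 → step 18: x=0.050, v=0.103, θ=-0.007, ω=-0.059
apply F[18]=-0.736 → step 19: x=0.052, v=0.095, θ=-0.008, ω=-0.050
apply F[19]=-0.698 → step 20: x=0.053, v=0.087, θ=-0.009, ω=-0.041
apply F[20]=-0.660 → step 21: x=0.055, v=0.080, θ=-0.010, ω=-0.034
apply F[21]=-0.623 → step 22: x=0.057, v=0.073, θ=-0.010, ω=-0.027
apply F[22]=-0.587 → step 23: x=0.058, v=0.067, θ=-0.011, ω=-0.021
apply F[23]=-0.553 → step 24: x=0.059, v=0.061, θ=-0.011, ω=-0.016
apply F[24]=-0.519 → step 25: x=0.061, v=0.056, θ=-0.012, ω=-0.012
apply F[25]=-0.488 → step 26: x=0.062, v=0.050, θ=-0.012, ω=-0.008
apply F[26]=-0.459 → step 27: x=0.063, v=0.046, θ=-0.012, ω=-0.004
apply F[27]=-0.431 → step 28: x=0.063, v=0.041, θ=-0.012, ω=-0.001
apply F[28]=-0.406 → step 29: x=0.064, v=0.037, θ=-0.012, ω=0.002
apply F[29]=-0.382 → step 30: x=0.065, v=0.033, θ=-0.012, ω=0.004
apply F[30]=-0.360 → step 31: x=0.066, v=0.029, θ=-0.012, ω=0.006
apply F[31]=-0.339 → step 32: x=0.066, v=0.026, θ=-0.012, ω=0.008
apply F[32]=-0.320 → step 33: x=0.067, v=0.022, θ=-0.011, ω=0.009
apply F[33]=-0.302 → step 34: x=0.067, v=0.019, θ=-0.011, ω=0.010
apply F[34]=-0.286 → step 35: x=0.067, v=0.016, θ=-0.011, ω=0.011

Answer: x=0.067, v=0.016, θ=-0.011, ω=0.011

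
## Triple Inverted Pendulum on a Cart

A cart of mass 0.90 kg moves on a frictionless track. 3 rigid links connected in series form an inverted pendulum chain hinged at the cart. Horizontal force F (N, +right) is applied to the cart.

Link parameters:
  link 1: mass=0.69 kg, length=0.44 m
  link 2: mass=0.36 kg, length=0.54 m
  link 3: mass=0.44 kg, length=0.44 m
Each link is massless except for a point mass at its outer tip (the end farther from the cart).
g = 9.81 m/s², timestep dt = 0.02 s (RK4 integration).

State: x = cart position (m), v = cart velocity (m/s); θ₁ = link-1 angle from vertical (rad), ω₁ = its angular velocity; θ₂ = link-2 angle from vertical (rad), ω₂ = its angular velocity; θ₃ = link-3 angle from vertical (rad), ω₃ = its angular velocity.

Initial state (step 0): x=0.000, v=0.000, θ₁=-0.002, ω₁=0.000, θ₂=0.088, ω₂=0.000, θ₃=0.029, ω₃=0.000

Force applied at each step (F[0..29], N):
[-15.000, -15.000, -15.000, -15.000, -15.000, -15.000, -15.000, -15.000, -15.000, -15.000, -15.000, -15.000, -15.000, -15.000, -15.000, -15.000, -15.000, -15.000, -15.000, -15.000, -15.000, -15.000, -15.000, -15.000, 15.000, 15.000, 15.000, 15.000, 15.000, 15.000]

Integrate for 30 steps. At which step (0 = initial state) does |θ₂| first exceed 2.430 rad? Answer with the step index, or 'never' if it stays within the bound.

Answer: never

Derivation:
apply F[0]=-15.000 → step 1: x=-0.003, v=-0.333, θ₁=0.005, ω₁=0.714, θ₂=0.089, ω₂=0.093, θ₃=0.028, ω₃=-0.057
apply F[1]=-15.000 → step 2: x=-0.013, v=-0.671, θ₁=0.027, ω₁=1.452, θ₂=0.092, ω₂=0.172, θ₃=0.027, ω₃=-0.113
apply F[2]=-15.000 → step 3: x=-0.030, v=-1.015, θ₁=0.063, ω₁=2.233, θ₂=0.096, ω₂=0.225, θ₃=0.024, ω₃=-0.165
apply F[3]=-15.000 → step 4: x=-0.054, v=-1.363, θ₁=0.116, ω₁=3.056, θ₂=0.100, ω₂=0.247, θ₃=0.020, ω₃=-0.203
apply F[4]=-15.000 → step 5: x=-0.085, v=-1.704, θ₁=0.186, ω₁=3.893, θ₂=0.105, ω₂=0.249, θ₃=0.016, ω₃=-0.218
apply F[5]=-15.000 → step 6: x=-0.122, v=-2.021, θ₁=0.272, ω₁=4.680, θ₂=0.110, ω₂=0.262, θ₃=0.012, ω₃=-0.198
apply F[6]=-15.000 → step 7: x=-0.165, v=-2.293, θ₁=0.372, ω₁=5.345, θ₂=0.116, ω₂=0.333, θ₃=0.008, ω₃=-0.139
apply F[7]=-15.000 → step 8: x=-0.213, v=-2.510, θ₁=0.484, ω₁=5.849, θ₂=0.124, ω₂=0.498, θ₃=0.006, ω₃=-0.047
apply F[8]=-15.000 → step 9: x=-0.265, v=-2.672, θ₁=0.605, ω₁=6.202, θ₂=0.137, ω₂=0.769, θ₃=0.007, ω₃=0.067
apply F[9]=-15.000 → step 10: x=-0.320, v=-2.788, θ₁=0.732, ω₁=6.442, θ₂=0.156, ω₂=1.134, θ₃=0.009, ω₃=0.196
apply F[10]=-15.000 → step 11: x=-0.377, v=-2.867, θ₁=0.862, ω₁=6.608, θ₂=0.183, ω₂=1.575, θ₃=0.015, ω₃=0.339
apply F[11]=-15.000 → step 12: x=-0.434, v=-2.916, θ₁=0.996, ω₁=6.727, θ₂=0.219, ω₂=2.076, θ₃=0.023, ω₃=0.498
apply F[12]=-15.000 → step 13: x=-0.493, v=-2.940, θ₁=1.131, ω₁=6.814, θ₂=0.266, ω₂=2.624, θ₃=0.035, ω₃=0.679
apply F[13]=-15.000 → step 14: x=-0.552, v=-2.941, θ₁=1.268, ω₁=6.877, θ₂=0.324, ω₂=3.206, θ₃=0.050, ω₃=0.895
apply F[14]=-15.000 → step 15: x=-0.611, v=-2.924, θ₁=1.406, ω₁=6.915, θ₂=0.395, ω₂=3.814, θ₃=0.071, ω₃=1.158
apply F[15]=-15.000 → step 16: x=-0.669, v=-2.891, θ₁=1.545, ω₁=6.923, θ₂=0.477, ω₂=4.438, θ₃=0.097, ω₃=1.486
apply F[16]=-15.000 → step 17: x=-0.726, v=-2.846, θ₁=1.683, ω₁=6.891, θ₂=0.572, ω₂=5.069, θ₃=0.131, ω₃=1.902
apply F[17]=-15.000 → step 18: x=-0.782, v=-2.794, θ₁=1.820, ω₁=6.806, θ₂=0.680, ω₂=5.694, θ₃=0.174, ω₃=2.430
apply F[18]=-15.000 → step 19: x=-0.838, v=-2.740, θ₁=1.955, ω₁=6.649, θ₂=0.800, ω₂=6.301, θ₃=0.229, ω₃=3.097
apply F[19]=-15.000 → step 20: x=-0.892, v=-2.692, θ₁=2.085, ω₁=6.397, θ₂=0.932, ω₂=6.868, θ₃=0.299, ω₃=3.928
apply F[20]=-15.000 → step 21: x=-0.946, v=-2.656, θ₁=2.210, ω₁=6.026, θ₂=1.074, ω₂=7.370, θ₃=0.387, ω₃=4.946
apply F[21]=-15.000 → step 22: x=-0.998, v=-2.640, θ₁=2.325, ω₁=5.512, θ₂=1.226, ω₂=7.767, θ₃=0.498, ω₃=6.166
apply F[22]=-15.000 → step 23: x=-1.051, v=-2.647, θ₁=2.429, ω₁=4.838, θ₂=1.384, ω₂=8.011, θ₃=0.635, ω₃=7.593
apply F[23]=-15.000 → step 24: x=-1.105, v=-2.678, θ₁=2.518, ω₁=4.002, θ₂=1.545, ω₂=8.048, θ₃=0.803, ω₃=9.218
apply F[24]=+15.000 → step 25: x=-1.153, v=-2.194, θ₁=2.600, ω₁=4.201, θ₂=1.700, ω₂=7.481, θ₃=1.002, ω₃=10.740
apply F[25]=+15.000 → step 26: x=-1.192, v=-1.683, θ₁=2.686, ω₁=4.371, θ₂=1.844, ω₂=6.860, θ₃=1.233, ω₃=12.369
apply F[26]=+15.000 → step 27: x=-1.220, v=-1.148, θ₁=2.774, ω₁=4.394, θ₂=1.975, ω₂=6.279, θ₃=1.498, ω₃=14.091
apply F[27]=+15.000 → step 28: x=-1.238, v=-0.599, θ₁=2.859, ω₁=4.107, θ₂=2.097, ω₂=5.995, θ₃=1.797, ω₃=15.749
apply F[28]=+15.000 → step 29: x=-1.244, v=-0.051, θ₁=2.935, ω₁=3.375, θ₂=2.220, ω₂=6.497, θ₃=2.124, ω₃=16.873
apply F[29]=+15.000 → step 30: x=-1.240, v=0.480, θ₁=2.992, ω₁=2.273, θ₂=2.365, ω₂=8.238, θ₃=2.463, ω₃=16.818
max |θ₂| = 2.365 ≤ 2.430 over all 31 states.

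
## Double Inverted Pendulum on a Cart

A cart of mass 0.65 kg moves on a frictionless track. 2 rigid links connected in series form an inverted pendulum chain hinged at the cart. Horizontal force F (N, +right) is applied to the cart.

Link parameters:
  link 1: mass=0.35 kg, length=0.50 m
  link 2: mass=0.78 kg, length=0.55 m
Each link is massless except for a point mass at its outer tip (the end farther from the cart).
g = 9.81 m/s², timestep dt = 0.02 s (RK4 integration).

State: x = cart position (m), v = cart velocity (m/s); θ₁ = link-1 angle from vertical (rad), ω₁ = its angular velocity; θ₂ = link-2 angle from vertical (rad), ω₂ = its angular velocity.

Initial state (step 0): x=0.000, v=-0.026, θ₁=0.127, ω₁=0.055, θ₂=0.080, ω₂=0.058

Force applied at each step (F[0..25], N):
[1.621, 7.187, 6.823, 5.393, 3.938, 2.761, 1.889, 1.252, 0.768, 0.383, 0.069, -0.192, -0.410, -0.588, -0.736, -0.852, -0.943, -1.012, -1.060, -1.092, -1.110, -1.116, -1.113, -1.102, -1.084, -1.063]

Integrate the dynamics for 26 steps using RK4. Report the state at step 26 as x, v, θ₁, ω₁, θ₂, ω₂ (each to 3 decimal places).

apply F[0]=+1.621 → step 1: x=-0.000, v=-0.019, θ₁=0.129, ω₁=0.133, θ₂=0.081, ω₂=0.004
apply F[1]=+7.187 → step 2: x=0.001, v=0.154, θ₁=0.129, ω₁=-0.113, θ₂=0.080, ω₂=-0.058
apply F[2]=+6.823 → step 3: x=0.006, v=0.316, θ₁=0.125, ω₁=-0.340, θ₂=0.078, ω₂=-0.118
apply F[3]=+5.393 → step 4: x=0.013, v=0.439, θ₁=0.116, ω₁=-0.496, θ₂=0.075, ω₂=-0.171
apply F[4]=+3.938 → step 5: x=0.023, v=0.522, θ₁=0.105, ω₁=-0.584, θ₂=0.072, ω₂=-0.215
apply F[5]=+2.761 → step 6: x=0.034, v=0.573, θ₁=0.093, ω₁=-0.620, θ₂=0.067, ω₂=-0.250
apply F[6]=+1.889 → step 7: x=0.045, v=0.602, θ₁=0.081, ω₁=-0.624, θ₂=0.062, ω₂=-0.276
apply F[7]=+1.252 → step 8: x=0.058, v=0.615, θ₁=0.069, ω₁=-0.608, θ₂=0.056, ω₂=-0.294
apply F[8]=+0.768 → step 9: x=0.070, v=0.618, θ₁=0.057, ω₁=-0.580, θ₂=0.050, ω₂=-0.305
apply F[9]=+0.383 → step 10: x=0.082, v=0.613, θ₁=0.046, ω₁=-0.546, θ₂=0.044, ω₂=-0.310
apply F[10]=+0.069 → step 11: x=0.094, v=0.601, θ₁=0.035, ω₁=-0.508, θ₂=0.038, ω₂=-0.310
apply F[11]=-0.192 → step 12: x=0.106, v=0.585, θ₁=0.025, ω₁=-0.467, θ₂=0.031, ω₂=-0.305
apply F[12]=-0.410 → step 13: x=0.118, v=0.566, θ₁=0.017, ω₁=-0.426, θ₂=0.025, ω₂=-0.296
apply F[13]=-0.588 → step 14: x=0.129, v=0.543, θ₁=0.008, ω₁=-0.385, θ₂=0.020, ω₂=-0.285
apply F[14]=-0.736 → step 15: x=0.139, v=0.519, θ₁=0.001, ω₁=-0.346, θ₂=0.014, ω₂=-0.271
apply F[15]=-0.852 → step 16: x=0.150, v=0.494, θ₁=-0.005, ω₁=-0.307, θ₂=0.009, ω₂=-0.256
apply F[16]=-0.943 → step 17: x=0.159, v=0.468, θ₁=-0.011, ω₁=-0.271, θ₂=0.004, ω₂=-0.239
apply F[17]=-1.012 → step 18: x=0.168, v=0.441, θ₁=-0.016, ω₁=-0.236, θ₂=-0.001, ω₂=-0.222
apply F[18]=-1.060 → step 19: x=0.177, v=0.415, θ₁=-0.021, ω₁=-0.205, θ₂=-0.005, ω₂=-0.204
apply F[19]=-1.092 → step 20: x=0.185, v=0.389, θ₁=-0.024, ω₁=-0.175, θ₂=-0.009, ω₂=-0.186
apply F[20]=-1.110 → step 21: x=0.192, v=0.364, θ₁=-0.028, ω₁=-0.148, θ₂=-0.013, ω₂=-0.168
apply F[21]=-1.116 → step 22: x=0.199, v=0.339, θ₁=-0.030, ω₁=-0.124, θ₂=-0.016, ω₂=-0.151
apply F[22]=-1.113 → step 23: x=0.206, v=0.316, θ₁=-0.033, ω₁=-0.102, θ₂=-0.019, ω₂=-0.135
apply F[23]=-1.102 → step 24: x=0.212, v=0.293, θ₁=-0.034, ω₁=-0.082, θ₂=-0.021, ω₂=-0.119
apply F[24]=-1.084 → step 25: x=0.218, v=0.272, θ₁=-0.036, ω₁=-0.065, θ₂=-0.023, ω₂=-0.104
apply F[25]=-1.063 → step 26: x=0.223, v=0.252, θ₁=-0.037, ω₁=-0.049, θ₂=-0.025, ω₂=-0.090

Answer: x=0.223, v=0.252, θ₁=-0.037, ω₁=-0.049, θ₂=-0.025, ω₂=-0.090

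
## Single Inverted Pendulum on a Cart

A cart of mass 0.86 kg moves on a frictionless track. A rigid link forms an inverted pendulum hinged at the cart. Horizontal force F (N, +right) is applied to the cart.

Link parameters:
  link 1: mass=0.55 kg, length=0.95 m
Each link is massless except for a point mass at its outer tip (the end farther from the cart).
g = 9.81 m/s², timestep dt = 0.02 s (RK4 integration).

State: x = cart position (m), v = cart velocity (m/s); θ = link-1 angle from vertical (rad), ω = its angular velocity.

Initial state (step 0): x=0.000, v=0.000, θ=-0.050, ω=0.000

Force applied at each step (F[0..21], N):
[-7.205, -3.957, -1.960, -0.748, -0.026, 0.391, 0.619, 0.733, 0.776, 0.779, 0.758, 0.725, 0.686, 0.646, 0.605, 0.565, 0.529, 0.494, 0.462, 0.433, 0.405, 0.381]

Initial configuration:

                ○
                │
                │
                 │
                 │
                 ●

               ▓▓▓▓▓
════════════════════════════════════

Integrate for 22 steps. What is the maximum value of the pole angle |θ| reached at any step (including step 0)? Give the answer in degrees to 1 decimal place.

apply F[0]=-7.205 → step 1: x=-0.002, v=-0.161, θ=-0.048, ω=0.159
apply F[1]=-3.957 → step 2: x=-0.006, v=-0.247, θ=-0.044, ω=0.240
apply F[2]=-1.960 → step 3: x=-0.011, v=-0.288, θ=-0.039, ω=0.274
apply F[3]=-0.748 → step 4: x=-0.017, v=-0.300, θ=-0.034, ω=0.280
apply F[4]=-0.026 → step 5: x=-0.023, v=-0.297, θ=-0.028, ω=0.270
apply F[5]=+0.391 → step 6: x=-0.029, v=-0.285, θ=-0.023, ω=0.252
apply F[6]=+0.619 → step 7: x=-0.034, v=-0.268, θ=-0.018, ω=0.230
apply F[7]=+0.733 → step 8: x=-0.039, v=-0.249, θ=-0.014, ω=0.206
apply F[8]=+0.776 → step 9: x=-0.044, v=-0.229, θ=-0.010, ω=0.183
apply F[9]=+0.779 → step 10: x=-0.049, v=-0.210, θ=-0.007, ω=0.161
apply F[10]=+0.758 → step 11: x=-0.053, v=-0.192, θ=-0.004, ω=0.141
apply F[11]=+0.725 → step 12: x=-0.056, v=-0.175, θ=-0.001, ω=0.123
apply F[12]=+0.686 → step 13: x=-0.060, v=-0.159, θ=0.001, ω=0.106
apply F[13]=+0.646 → step 14: x=-0.063, v=-0.144, θ=0.003, ω=0.091
apply F[14]=+0.605 → step 15: x=-0.065, v=-0.131, θ=0.005, ω=0.078
apply F[15]=+0.565 → step 16: x=-0.068, v=-0.118, θ=0.007, ω=0.066
apply F[16]=+0.529 → step 17: x=-0.070, v=-0.107, θ=0.008, ω=0.055
apply F[17]=+0.494 → step 18: x=-0.072, v=-0.096, θ=0.009, ω=0.046
apply F[18]=+0.462 → step 19: x=-0.074, v=-0.087, θ=0.010, ω=0.038
apply F[19]=+0.433 → step 20: x=-0.076, v=-0.078, θ=0.010, ω=0.031
apply F[20]=+0.405 → step 21: x=-0.077, v=-0.070, θ=0.011, ω=0.024
apply F[21]=+0.381 → step 22: x=-0.078, v=-0.062, θ=0.011, ω=0.019
Max |angle| over trajectory = 0.050 rad = 2.9°.

Answer: 2.9°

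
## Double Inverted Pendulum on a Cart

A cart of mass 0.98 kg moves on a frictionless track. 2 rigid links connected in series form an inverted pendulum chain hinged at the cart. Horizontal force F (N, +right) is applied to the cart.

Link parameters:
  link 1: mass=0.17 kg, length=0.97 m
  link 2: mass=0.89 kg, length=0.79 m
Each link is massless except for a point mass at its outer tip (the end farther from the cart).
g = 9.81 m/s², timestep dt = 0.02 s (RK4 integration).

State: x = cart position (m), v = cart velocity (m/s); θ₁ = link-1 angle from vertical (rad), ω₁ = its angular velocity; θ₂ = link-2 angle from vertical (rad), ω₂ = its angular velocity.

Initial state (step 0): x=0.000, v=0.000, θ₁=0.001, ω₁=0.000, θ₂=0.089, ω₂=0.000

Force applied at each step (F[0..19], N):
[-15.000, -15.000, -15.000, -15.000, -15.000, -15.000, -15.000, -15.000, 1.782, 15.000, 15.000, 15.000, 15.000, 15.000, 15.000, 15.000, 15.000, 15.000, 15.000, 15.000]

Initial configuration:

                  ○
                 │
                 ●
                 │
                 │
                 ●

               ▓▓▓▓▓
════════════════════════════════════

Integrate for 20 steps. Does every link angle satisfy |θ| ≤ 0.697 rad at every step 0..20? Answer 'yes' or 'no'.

apply F[0]=-15.000 → step 1: x=-0.003, v=-0.306, θ₁=0.003, ω₁=0.228, θ₂=0.090, ω₂=0.130
apply F[1]=-15.000 → step 2: x=-0.012, v=-0.614, θ₁=0.010, ω₁=0.461, θ₂=0.094, ω₂=0.254
apply F[2]=-15.000 → step 3: x=-0.028, v=-0.923, θ₁=0.022, ω₁=0.706, θ₂=0.100, ω₂=0.368
apply F[3]=-15.000 → step 4: x=-0.049, v=-1.234, θ₁=0.038, ω₁=0.966, θ₂=0.109, ω₂=0.466
apply F[4]=-15.000 → step 5: x=-0.077, v=-1.548, θ₁=0.061, ω₁=1.247, θ₂=0.119, ω₂=0.543
apply F[5]=-15.000 → step 6: x=-0.111, v=-1.865, θ₁=0.089, ω₁=1.552, θ₂=0.130, ω₂=0.594
apply F[6]=-15.000 → step 7: x=-0.152, v=-2.182, θ₁=0.123, ω₁=1.882, θ₂=0.142, ω₂=0.619
apply F[7]=-15.000 → step 8: x=-0.198, v=-2.498, θ₁=0.164, ω₁=2.230, θ₂=0.155, ω₂=0.623
apply F[8]=+1.782 → step 9: x=-0.248, v=-2.480, θ₁=0.209, ω₁=2.262, θ₂=0.167, ω₂=0.604
apply F[9]=+15.000 → step 10: x=-0.295, v=-2.212, θ₁=0.252, ω₁=2.087, θ₂=0.179, ω₂=0.534
apply F[10]=+15.000 → step 11: x=-0.337, v=-1.955, θ₁=0.293, ω₁=1.967, θ₂=0.188, ω₂=0.415
apply F[11]=+15.000 → step 12: x=-0.373, v=-1.707, θ₁=0.331, ω₁=1.899, θ₂=0.195, ω₂=0.249
apply F[12]=+15.000 → step 13: x=-0.405, v=-1.466, θ₁=0.369, ω₁=1.878, θ₂=0.198, ω₂=0.037
apply F[13]=+15.000 → step 14: x=-0.432, v=-1.230, θ₁=0.407, ω₁=1.899, θ₂=0.196, ω₂=-0.217
apply F[14]=+15.000 → step 15: x=-0.454, v=-0.994, θ₁=0.445, ω₁=1.953, θ₂=0.189, ω₂=-0.504
apply F[15]=+15.000 → step 16: x=-0.472, v=-0.757, θ₁=0.485, ω₁=2.027, θ₂=0.176, ω₂=-0.815
apply F[16]=+15.000 → step 17: x=-0.484, v=-0.515, θ₁=0.526, ω₁=2.110, θ₂=0.156, ω₂=-1.137
apply F[17]=+15.000 → step 18: x=-0.492, v=-0.267, θ₁=0.569, ω₁=2.188, θ₂=0.130, ω₂=-1.456
apply F[18]=+15.000 → step 19: x=-0.495, v=-0.012, θ₁=0.614, ω₁=2.253, θ₂=0.098, ω₂=-1.763
apply F[19]=+15.000 → step 20: x=-0.493, v=0.249, θ₁=0.659, ω₁=2.299, θ₂=0.060, ω₂=-2.054
Max |angle| over trajectory = 0.659 rad; bound = 0.697 → within bound.

Answer: yes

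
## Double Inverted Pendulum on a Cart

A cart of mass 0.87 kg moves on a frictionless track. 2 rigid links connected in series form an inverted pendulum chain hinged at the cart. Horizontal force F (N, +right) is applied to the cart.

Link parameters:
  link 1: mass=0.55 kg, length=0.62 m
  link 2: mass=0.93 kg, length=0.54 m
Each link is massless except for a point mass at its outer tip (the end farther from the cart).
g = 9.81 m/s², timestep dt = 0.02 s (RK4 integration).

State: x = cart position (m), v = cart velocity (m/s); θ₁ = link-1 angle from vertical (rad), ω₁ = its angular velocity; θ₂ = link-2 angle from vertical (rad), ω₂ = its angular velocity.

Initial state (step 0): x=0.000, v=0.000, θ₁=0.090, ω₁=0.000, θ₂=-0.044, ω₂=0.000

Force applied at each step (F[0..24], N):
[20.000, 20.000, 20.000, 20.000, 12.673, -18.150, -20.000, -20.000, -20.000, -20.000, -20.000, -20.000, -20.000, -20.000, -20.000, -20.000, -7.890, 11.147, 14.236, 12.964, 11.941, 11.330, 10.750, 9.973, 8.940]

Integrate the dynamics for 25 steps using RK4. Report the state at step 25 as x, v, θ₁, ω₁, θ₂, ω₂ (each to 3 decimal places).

Answer: x=-0.156, v=-0.427, θ₁=0.120, ω₁=0.020, θ₂=0.049, ω₂=0.287

Derivation:
apply F[0]=+20.000 → step 1: x=0.004, v=0.426, θ₁=0.084, ω₁=-0.576, θ₂=-0.045, ω₂=-0.148
apply F[1]=+20.000 → step 2: x=0.017, v=0.858, θ₁=0.067, ω₁=-1.176, θ₂=-0.050, ω₂=-0.279
apply F[2]=+20.000 → step 3: x=0.039, v=1.301, θ₁=0.037, ω₁=-1.819, θ₂=-0.056, ω₂=-0.378
apply F[3]=+20.000 → step 4: x=0.069, v=1.756, θ₁=-0.006, ω₁=-2.518, θ₂=-0.065, ω₂=-0.434
apply F[4]=+12.673 → step 5: x=0.107, v=2.052, θ₁=-0.061, ω₁=-2.996, θ₂=-0.074, ω₂=-0.451
apply F[5]=-18.150 → step 6: x=0.144, v=1.657, θ₁=-0.115, ω₁=-2.393, θ₂=-0.083, ω₂=-0.442
apply F[6]=-20.000 → step 7: x=0.173, v=1.242, θ₁=-0.157, ω₁=-1.801, θ₂=-0.091, ω₂=-0.393
apply F[7]=-20.000 → step 8: x=0.194, v=0.850, θ₁=-0.188, ω₁=-1.281, θ₂=-0.098, ω₂=-0.303
apply F[8]=-20.000 → step 9: x=0.207, v=0.473, θ₁=-0.209, ω₁=-0.815, θ₂=-0.103, ω₂=-0.182
apply F[9]=-20.000 → step 10: x=0.213, v=0.108, θ₁=-0.221, ω₁=-0.384, θ₂=-0.105, ω₂=-0.038
apply F[10]=-20.000 → step 11: x=0.212, v=-0.252, θ₁=-0.224, ω₁=0.028, θ₂=-0.104, ω₂=0.117
apply F[11]=-20.000 → step 12: x=0.203, v=-0.613, θ₁=-0.219, ω₁=0.441, θ₂=-0.100, ω₂=0.274
apply F[12]=-20.000 → step 13: x=0.187, v=-0.980, θ₁=-0.206, ω₁=0.872, θ₂=-0.093, ω₂=0.423
apply F[13]=-20.000 → step 14: x=0.164, v=-1.359, θ₁=-0.184, ω₁=1.338, θ₂=-0.084, ω₂=0.553
apply F[14]=-20.000 → step 15: x=0.133, v=-1.755, θ₁=-0.152, ω₁=1.859, θ₂=-0.071, ω₂=0.655
apply F[15]=-20.000 → step 16: x=0.093, v=-2.173, θ₁=-0.109, ω₁=2.451, θ₂=-0.058, ω₂=0.718
apply F[16]=-7.890 → step 17: x=0.048, v=-2.336, θ₁=-0.058, ω₁=2.676, θ₂=-0.043, ω₂=0.739
apply F[17]=+11.147 → step 18: x=0.004, v=-2.074, θ₁=-0.009, ω₁=2.244, θ₂=-0.028, ω₂=0.737
apply F[18]=+14.236 → step 19: x=-0.034, v=-1.750, θ₁=0.031, ω₁=1.738, θ₂=-0.014, ω₂=0.713
apply F[19]=+12.964 → step 20: x=-0.066, v=-1.466, θ₁=0.061, ω₁=1.321, θ₂=0.000, ω₂=0.666
apply F[20]=+11.941 → step 21: x=-0.093, v=-1.215, θ₁=0.084, ω₁=0.976, θ₂=0.013, ω₂=0.602
apply F[21]=+11.330 → step 22: x=-0.115, v=-0.987, θ₁=0.101, ω₁=0.679, θ₂=0.024, ω₂=0.527
apply F[22]=+10.750 → step 23: x=-0.133, v=-0.778, θ₁=0.112, ω₁=0.421, θ₂=0.034, ω₂=0.446
apply F[23]=+9.973 → step 24: x=-0.146, v=-0.590, θ₁=0.118, ω₁=0.201, θ₂=0.042, ω₂=0.365
apply F[24]=+8.940 → step 25: x=-0.156, v=-0.427, θ₁=0.120, ω₁=0.020, θ₂=0.049, ω₂=0.287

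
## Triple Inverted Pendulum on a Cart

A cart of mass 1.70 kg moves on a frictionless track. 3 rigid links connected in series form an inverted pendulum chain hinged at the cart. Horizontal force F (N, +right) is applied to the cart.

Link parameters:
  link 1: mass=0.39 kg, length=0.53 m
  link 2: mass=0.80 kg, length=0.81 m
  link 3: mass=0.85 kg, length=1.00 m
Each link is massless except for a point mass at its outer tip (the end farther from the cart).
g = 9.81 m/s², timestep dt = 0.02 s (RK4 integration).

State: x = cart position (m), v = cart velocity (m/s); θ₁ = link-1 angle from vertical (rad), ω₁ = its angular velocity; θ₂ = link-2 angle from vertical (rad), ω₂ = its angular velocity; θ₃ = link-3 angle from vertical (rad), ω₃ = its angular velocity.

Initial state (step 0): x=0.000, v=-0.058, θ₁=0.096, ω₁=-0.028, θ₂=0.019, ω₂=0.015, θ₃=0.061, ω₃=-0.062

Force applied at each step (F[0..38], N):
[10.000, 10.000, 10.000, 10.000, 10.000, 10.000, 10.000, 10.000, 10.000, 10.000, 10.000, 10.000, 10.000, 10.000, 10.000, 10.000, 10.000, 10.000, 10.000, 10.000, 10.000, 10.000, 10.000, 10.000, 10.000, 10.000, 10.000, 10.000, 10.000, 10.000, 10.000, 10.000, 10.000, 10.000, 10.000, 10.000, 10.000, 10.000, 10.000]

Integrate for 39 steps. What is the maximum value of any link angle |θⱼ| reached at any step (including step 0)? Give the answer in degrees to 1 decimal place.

Answer: 108.9°

Derivation:
apply F[0]=+10.000 → step 1: x=-0.000, v=0.037, θ₁=0.095, ω₁=-0.049, θ₂=0.018, ω₂=-0.095, θ₃=0.060, ω₃=-0.045
apply F[1]=+10.000 → step 2: x=0.001, v=0.132, θ₁=0.094, ω₁=-0.070, θ₂=0.015, ω₂=-0.205, θ₃=0.059, ω₃=-0.028
apply F[2]=+10.000 → step 3: x=0.005, v=0.228, θ₁=0.092, ω₁=-0.089, θ₂=0.010, ω₂=-0.320, θ₃=0.059, ω₃=-0.009
apply F[3]=+10.000 → step 4: x=0.011, v=0.324, θ₁=0.090, ω₁=-0.104, θ₂=0.002, ω₂=-0.440, θ₃=0.059, ω₃=0.012
apply F[4]=+10.000 → step 5: x=0.018, v=0.421, θ₁=0.088, ω₁=-0.113, θ₂=-0.008, ω₂=-0.570, θ₃=0.059, ω₃=0.036
apply F[5]=+10.000 → step 6: x=0.027, v=0.519, θ₁=0.086, ω₁=-0.114, θ₂=-0.021, ω₂=-0.712, θ₃=0.060, ω₃=0.065
apply F[6]=+10.000 → step 7: x=0.039, v=0.617, θ₁=0.084, ω₁=-0.106, θ₂=-0.036, ω₂=-0.867, θ₃=0.062, ω₃=0.098
apply F[7]=+10.000 → step 8: x=0.052, v=0.717, θ₁=0.082, ω₁=-0.087, θ₂=-0.055, ω₂=-1.038, θ₃=0.064, ω₃=0.137
apply F[8]=+10.000 → step 9: x=0.067, v=0.819, θ₁=0.080, ω₁=-0.057, θ₂=-0.078, ω₂=-1.226, θ₃=0.067, ω₃=0.181
apply F[9]=+10.000 → step 10: x=0.085, v=0.921, θ₁=0.080, ω₁=-0.017, θ₂=-0.104, ω₂=-1.430, θ₃=0.072, ω₃=0.230
apply F[10]=+10.000 → step 11: x=0.104, v=1.025, θ₁=0.080, ω₁=0.027, θ₂=-0.135, ω₂=-1.648, θ₃=0.077, ω₃=0.283
apply F[11]=+10.000 → step 12: x=0.126, v=1.130, θ₁=0.081, ω₁=0.070, θ₂=-0.170, ω₂=-1.873, θ₃=0.083, ω₃=0.337
apply F[12]=+10.000 → step 13: x=0.150, v=1.237, θ₁=0.082, ω₁=0.103, θ₂=-0.210, ω₂=-2.101, θ₃=0.090, ω₃=0.390
apply F[13]=+10.000 → step 14: x=0.175, v=1.345, θ₁=0.085, ω₁=0.115, θ₂=-0.254, ω₂=-2.323, θ₃=0.098, ω₃=0.440
apply F[14]=+10.000 → step 15: x=0.203, v=1.454, θ₁=0.087, ω₁=0.099, θ₂=-0.303, ω₂=-2.534, θ₃=0.108, ω₃=0.482
apply F[15]=+10.000 → step 16: x=0.234, v=1.565, θ₁=0.088, ω₁=0.049, θ₂=-0.356, ω₂=-2.729, θ₃=0.118, ω₃=0.516
apply F[16]=+10.000 → step 17: x=0.266, v=1.676, θ₁=0.089, ω₁=-0.040, θ₂=-0.412, ω₂=-2.907, θ₃=0.128, ω₃=0.540
apply F[17]=+10.000 → step 18: x=0.301, v=1.789, θ₁=0.087, ω₁=-0.170, θ₂=-0.472, ω₂=-3.069, θ₃=0.139, ω₃=0.554
apply F[18]=+10.000 → step 19: x=0.337, v=1.902, θ₁=0.082, ω₁=-0.339, θ₂=-0.535, ω₂=-3.215, θ₃=0.150, ω₃=0.558
apply F[19]=+10.000 → step 20: x=0.377, v=2.017, θ₁=0.073, ω₁=-0.550, θ₂=-0.600, ω₂=-3.347, θ₃=0.162, ω₃=0.551
apply F[20]=+10.000 → step 21: x=0.418, v=2.132, θ₁=0.059, ω₁=-0.802, θ₂=-0.668, ω₂=-3.465, θ₃=0.172, ω₃=0.534
apply F[21]=+10.000 → step 22: x=0.462, v=2.248, θ₁=0.040, ω₁=-1.096, θ₂=-0.739, ω₂=-3.569, θ₃=0.183, ω₃=0.506
apply F[22]=+10.000 → step 23: x=0.508, v=2.365, θ₁=0.015, ω₁=-1.433, θ₂=-0.811, ω₂=-3.657, θ₃=0.193, ω₃=0.469
apply F[23]=+10.000 → step 24: x=0.557, v=2.482, θ₁=-0.017, ω₁=-1.813, θ₂=-0.885, ω₂=-3.727, θ₃=0.201, ω₃=0.422
apply F[24]=+10.000 → step 25: x=0.607, v=2.600, θ₁=-0.058, ω₁=-2.239, θ₂=-0.960, ω₂=-3.773, θ₃=0.209, ω₃=0.365
apply F[25]=+10.000 → step 26: x=0.661, v=2.719, θ₁=-0.107, ω₁=-2.710, θ₂=-1.036, ω₂=-3.788, θ₃=0.216, ω₃=0.298
apply F[26]=+10.000 → step 27: x=0.716, v=2.836, θ₁=-0.166, ω₁=-3.226, θ₂=-1.111, ω₂=-3.763, θ₃=0.221, ω₃=0.222
apply F[27]=+10.000 → step 28: x=0.774, v=2.951, θ₁=-0.236, ω₁=-3.784, θ₂=-1.186, ω₂=-3.687, θ₃=0.225, ω₃=0.137
apply F[28]=+10.000 → step 29: x=0.834, v=3.060, θ₁=-0.318, ω₁=-4.383, θ₂=-1.258, ω₂=-3.547, θ₃=0.227, ω₃=0.043
apply F[29]=+10.000 → step 30: x=0.896, v=3.160, θ₁=-0.412, ω₁=-5.018, θ₂=-1.327, ω₂=-3.331, θ₃=0.226, ω₃=-0.063
apply F[30]=+10.000 → step 31: x=0.960, v=3.244, θ₁=-0.519, ω₁=-5.687, θ₂=-1.391, ω₂=-3.024, θ₃=0.224, ω₃=-0.182
apply F[31]=+10.000 → step 32: x=1.026, v=3.306, θ₁=-0.640, ω₁=-6.392, θ₂=-1.448, ω₂=-2.618, θ₃=0.219, ω₃=-0.323
apply F[32]=+10.000 → step 33: x=1.092, v=3.332, θ₁=-0.775, ω₁=-7.139, θ₂=-1.495, ω₂=-2.106, θ₃=0.211, ω₃=-0.496
apply F[33]=+10.000 → step 34: x=1.159, v=3.306, θ₁=-0.926, ω₁=-7.938, θ₂=-1.531, ω₂=-1.495, θ₃=0.199, ω₃=-0.726
apply F[34]=+10.000 → step 35: x=1.224, v=3.205, θ₁=-1.093, ω₁=-8.791, θ₂=-1.554, ω₂=-0.813, θ₃=0.181, ω₃=-1.048
apply F[35]=+10.000 → step 36: x=1.286, v=2.997, θ₁=-1.277, ω₁=-9.647, θ₂=-1.564, ω₂=-0.152, θ₃=0.156, ω₃=-1.512
apply F[36]=+10.000 → step 37: x=1.343, v=2.666, θ₁=-1.478, ω₁=-10.344, θ₂=-1.562, ω₂=0.286, θ₃=0.120, ω₃=-2.149
apply F[37]=+10.000 → step 38: x=1.392, v=2.253, θ₁=-1.688, ω₁=-10.651, θ₂=-1.555, ω₂=0.256, θ₃=0.069, ω₃=-2.904
apply F[38]=+10.000 → step 39: x=1.433, v=1.855, θ₁=-1.901, ω₁=-10.507, θ₂=-1.555, ω₂=-0.291, θ₃=0.004, ω₃=-3.637
Max |angle| over trajectory = 1.901 rad = 108.9°.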